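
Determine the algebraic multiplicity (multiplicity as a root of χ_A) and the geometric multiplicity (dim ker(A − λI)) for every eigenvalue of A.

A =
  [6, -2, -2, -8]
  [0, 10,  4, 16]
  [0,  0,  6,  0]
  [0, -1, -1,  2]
λ = 6: alg = 4, geom = 3

Step 1 — factor the characteristic polynomial to read off the algebraic multiplicities:
  χ_A(x) = (x - 6)^4

Step 2 — compute geometric multiplicities via the rank-nullity identity g(λ) = n − rank(A − λI):
  rank(A − (6)·I) = 1, so dim ker(A − (6)·I) = n − 1 = 3

Summary:
  λ = 6: algebraic multiplicity = 4, geometric multiplicity = 3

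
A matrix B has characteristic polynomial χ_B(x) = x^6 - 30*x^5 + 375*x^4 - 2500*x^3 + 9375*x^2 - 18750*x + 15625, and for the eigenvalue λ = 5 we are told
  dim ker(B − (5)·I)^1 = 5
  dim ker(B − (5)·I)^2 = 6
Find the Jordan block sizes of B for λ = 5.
Block sizes for λ = 5: [2, 1, 1, 1, 1]

From the dimensions of kernels of powers, the number of Jordan blocks of size at least j is d_j − d_{j−1} where d_j = dim ker(N^j) (with d_0 = 0). Computing the differences gives [5, 1].
The number of blocks of size exactly k is (#blocks of size ≥ k) − (#blocks of size ≥ k + 1), so the partition is: 4 block(s) of size 1, 1 block(s) of size 2.
In nonincreasing order the block sizes are [2, 1, 1, 1, 1].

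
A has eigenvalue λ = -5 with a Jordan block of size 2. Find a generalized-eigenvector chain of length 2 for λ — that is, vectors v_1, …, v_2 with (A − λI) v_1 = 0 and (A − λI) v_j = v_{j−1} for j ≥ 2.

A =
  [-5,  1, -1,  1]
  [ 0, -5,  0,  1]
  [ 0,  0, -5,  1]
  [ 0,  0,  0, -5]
A Jordan chain for λ = -5 of length 2:
v_1 = (1, 0, 0, 0)ᵀ
v_2 = (0, 1, 0, 0)ᵀ

Let N = A − (-5)·I. We want v_2 with N^2 v_2 = 0 but N^1 v_2 ≠ 0; then v_{j-1} := N · v_j for j = 2, …, 2.

Pick v_2 = (0, 1, 0, 0)ᵀ.
Then v_1 = N · v_2 = (1, 0, 0, 0)ᵀ.

Sanity check: (A − (-5)·I) v_1 = (0, 0, 0, 0)ᵀ = 0. ✓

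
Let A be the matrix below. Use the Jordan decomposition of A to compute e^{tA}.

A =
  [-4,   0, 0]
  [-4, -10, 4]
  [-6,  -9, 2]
e^{tA} =
  [exp(-4*t), 0, 0]
  [-4*t*exp(-4*t), -6*t*exp(-4*t) + exp(-4*t), 4*t*exp(-4*t)]
  [-6*t*exp(-4*t), -9*t*exp(-4*t), 6*t*exp(-4*t) + exp(-4*t)]

Strategy: write A = P · J · P⁻¹ where J is a Jordan canonical form, so e^{tA} = P · e^{tJ} · P⁻¹, and e^{tJ} can be computed block-by-block.

A has Jordan form
J =
  [-4,  1,  0]
  [ 0, -4,  0]
  [ 0,  0, -4]
(up to reordering of blocks).

Per-block formulas:
  For a 1×1 block at λ = -4: exp(t · [-4]) = [e^(-4t)].
  For a 2×2 Jordan block J_2(-4): exp(t · J_2(-4)) = e^(-4t)·(I + t·N), where N is the 2×2 nilpotent shift.

After assembling e^{tJ} and conjugating by P, we get:

e^{tA} =
  [exp(-4*t), 0, 0]
  [-4*t*exp(-4*t), -6*t*exp(-4*t) + exp(-4*t), 4*t*exp(-4*t)]
  [-6*t*exp(-4*t), -9*t*exp(-4*t), 6*t*exp(-4*t) + exp(-4*t)]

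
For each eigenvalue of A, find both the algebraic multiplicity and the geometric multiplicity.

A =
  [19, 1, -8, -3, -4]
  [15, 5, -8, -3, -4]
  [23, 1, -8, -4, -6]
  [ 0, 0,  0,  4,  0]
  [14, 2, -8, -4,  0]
λ = 4: alg = 5, geom = 3

Step 1 — factor the characteristic polynomial to read off the algebraic multiplicities:
  χ_A(x) = (x - 4)^5

Step 2 — compute geometric multiplicities via the rank-nullity identity g(λ) = n − rank(A − λI):
  rank(A − (4)·I) = 2, so dim ker(A − (4)·I) = n − 2 = 3

Summary:
  λ = 4: algebraic multiplicity = 5, geometric multiplicity = 3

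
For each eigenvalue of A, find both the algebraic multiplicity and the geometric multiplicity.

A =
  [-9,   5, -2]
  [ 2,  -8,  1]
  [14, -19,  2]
λ = -5: alg = 3, geom = 1

Step 1 — factor the characteristic polynomial to read off the algebraic multiplicities:
  χ_A(x) = (x + 5)^3

Step 2 — compute geometric multiplicities via the rank-nullity identity g(λ) = n − rank(A − λI):
  rank(A − (-5)·I) = 2, so dim ker(A − (-5)·I) = n − 2 = 1

Summary:
  λ = -5: algebraic multiplicity = 3, geometric multiplicity = 1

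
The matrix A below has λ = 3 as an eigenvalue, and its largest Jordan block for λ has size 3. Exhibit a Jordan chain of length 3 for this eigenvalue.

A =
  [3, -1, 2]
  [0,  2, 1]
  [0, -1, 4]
A Jordan chain for λ = 3 of length 3:
v_1 = (-1, 0, 0)ᵀ
v_2 = (-1, -1, -1)ᵀ
v_3 = (0, 1, 0)ᵀ

Let N = A − (3)·I. We want v_3 with N^3 v_3 = 0 but N^2 v_3 ≠ 0; then v_{j-1} := N · v_j for j = 3, …, 2.

Pick v_3 = (0, 1, 0)ᵀ.
Then v_2 = N · v_3 = (-1, -1, -1)ᵀ.
Then v_1 = N · v_2 = (-1, 0, 0)ᵀ.

Sanity check: (A − (3)·I) v_1 = (0, 0, 0)ᵀ = 0. ✓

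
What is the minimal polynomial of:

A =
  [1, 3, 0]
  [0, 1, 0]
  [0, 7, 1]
x^2 - 2*x + 1

The characteristic polynomial is χ_A(x) = (x - 1)^3, so the eigenvalues are known. The minimal polynomial is
  m_A(x) = Π_λ (x − λ)^{k_λ}
where k_λ is the size of the *largest* Jordan block for λ (equivalently, the smallest k with (A − λI)^k v = 0 for every generalised eigenvector v of λ).

  λ = 1: largest Jordan block has size 2, contributing (x − 1)^2

So m_A(x) = (x - 1)^2 = x^2 - 2*x + 1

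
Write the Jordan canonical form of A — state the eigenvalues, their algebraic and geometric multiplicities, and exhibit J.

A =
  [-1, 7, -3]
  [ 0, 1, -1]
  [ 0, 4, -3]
J_3(-1)

The characteristic polynomial is
  det(x·I − A) = x^3 + 3*x^2 + 3*x + 1 = (x + 1)^3

Eigenvalues and multiplicities (the geometric multiplicity of λ is n − rank(A − λI), which equals the number of Jordan blocks for λ):
  λ = -1: algebraic multiplicity = 3, geometric multiplicity = 1

Determining the block sizes for each eigenvalue:
  λ = -1: one block (gm = 1), so the single block has size am = 3 → block sizes [3]

Assembling the blocks gives a Jordan form
J =
  [-1,  1,  0]
  [ 0, -1,  1]
  [ 0,  0, -1]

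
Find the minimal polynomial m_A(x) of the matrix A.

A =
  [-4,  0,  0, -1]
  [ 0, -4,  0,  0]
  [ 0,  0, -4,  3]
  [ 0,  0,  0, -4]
x^2 + 8*x + 16

The characteristic polynomial is χ_A(x) = (x + 4)^4, so the eigenvalues are known. The minimal polynomial is
  m_A(x) = Π_λ (x − λ)^{k_λ}
where k_λ is the size of the *largest* Jordan block for λ (equivalently, the smallest k with (A − λI)^k v = 0 for every generalised eigenvector v of λ).

  λ = -4: largest Jordan block has size 2, contributing (x + 4)^2

So m_A(x) = (x + 4)^2 = x^2 + 8*x + 16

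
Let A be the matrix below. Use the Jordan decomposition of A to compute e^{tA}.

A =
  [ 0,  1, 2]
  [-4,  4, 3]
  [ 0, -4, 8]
e^{tA} =
  [6*t^2*exp(4*t) - 4*t*exp(4*t) + exp(4*t), -6*t^2*exp(4*t) + t*exp(4*t), 3*t^2*exp(4*t)/2 + 2*t*exp(4*t)]
  [8*t^2*exp(4*t) - 4*t*exp(4*t), -8*t^2*exp(4*t) + exp(4*t), 2*t^2*exp(4*t) + 3*t*exp(4*t)]
  [8*t^2*exp(4*t), -8*t^2*exp(4*t) - 4*t*exp(4*t), 2*t^2*exp(4*t) + 4*t*exp(4*t) + exp(4*t)]

Strategy: write A = P · J · P⁻¹ where J is a Jordan canonical form, so e^{tA} = P · e^{tJ} · P⁻¹, and e^{tJ} can be computed block-by-block.

A has Jordan form
J =
  [4, 1, 0]
  [0, 4, 1]
  [0, 0, 4]
(up to reordering of blocks).

Per-block formulas:
  For a 3×3 Jordan block J_3(4): exp(t · J_3(4)) = e^(4t)·(I + t·N + (t^2/2)·N^2), where N is the 3×3 nilpotent shift.

After assembling e^{tJ} and conjugating by P, we get:

e^{tA} =
  [6*t^2*exp(4*t) - 4*t*exp(4*t) + exp(4*t), -6*t^2*exp(4*t) + t*exp(4*t), 3*t^2*exp(4*t)/2 + 2*t*exp(4*t)]
  [8*t^2*exp(4*t) - 4*t*exp(4*t), -8*t^2*exp(4*t) + exp(4*t), 2*t^2*exp(4*t) + 3*t*exp(4*t)]
  [8*t^2*exp(4*t), -8*t^2*exp(4*t) - 4*t*exp(4*t), 2*t^2*exp(4*t) + 4*t*exp(4*t) + exp(4*t)]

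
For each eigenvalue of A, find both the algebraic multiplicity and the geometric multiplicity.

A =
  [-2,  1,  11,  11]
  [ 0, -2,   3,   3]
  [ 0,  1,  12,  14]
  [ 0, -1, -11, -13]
λ = -2: alg = 3, geom = 2; λ = 1: alg = 1, geom = 1

Step 1 — factor the characteristic polynomial to read off the algebraic multiplicities:
  χ_A(x) = (x - 1)*(x + 2)^3

Step 2 — compute geometric multiplicities via the rank-nullity identity g(λ) = n − rank(A − λI):
  rank(A − (-2)·I) = 2, so dim ker(A − (-2)·I) = n − 2 = 2
  rank(A − (1)·I) = 3, so dim ker(A − (1)·I) = n − 3 = 1

Summary:
  λ = -2: algebraic multiplicity = 3, geometric multiplicity = 2
  λ = 1: algebraic multiplicity = 1, geometric multiplicity = 1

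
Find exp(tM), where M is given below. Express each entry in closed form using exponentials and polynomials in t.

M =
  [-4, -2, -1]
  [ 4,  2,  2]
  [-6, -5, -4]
e^{tM} =
  [t^2*exp(-2*t) - 2*t*exp(-2*t) + exp(-2*t), t^2*exp(-2*t)/2 - 2*t*exp(-2*t), -t*exp(-2*t)]
  [-2*t^2*exp(-2*t) + 4*t*exp(-2*t), -t^2*exp(-2*t) + 4*t*exp(-2*t) + exp(-2*t), 2*t*exp(-2*t)]
  [2*t^2*exp(-2*t) - 6*t*exp(-2*t), t^2*exp(-2*t) - 5*t*exp(-2*t), -2*t*exp(-2*t) + exp(-2*t)]

Strategy: write M = P · J · P⁻¹ where J is a Jordan canonical form, so e^{tM} = P · e^{tJ} · P⁻¹, and e^{tJ} can be computed block-by-block.

M has Jordan form
J =
  [-2,  1,  0]
  [ 0, -2,  1]
  [ 0,  0, -2]
(up to reordering of blocks).

Per-block formulas:
  For a 3×3 Jordan block J_3(-2): exp(t · J_3(-2)) = e^(-2t)·(I + t·N + (t^2/2)·N^2), where N is the 3×3 nilpotent shift.

After assembling e^{tJ} and conjugating by P, we get:

e^{tM} =
  [t^2*exp(-2*t) - 2*t*exp(-2*t) + exp(-2*t), t^2*exp(-2*t)/2 - 2*t*exp(-2*t), -t*exp(-2*t)]
  [-2*t^2*exp(-2*t) + 4*t*exp(-2*t), -t^2*exp(-2*t) + 4*t*exp(-2*t) + exp(-2*t), 2*t*exp(-2*t)]
  [2*t^2*exp(-2*t) - 6*t*exp(-2*t), t^2*exp(-2*t) - 5*t*exp(-2*t), -2*t*exp(-2*t) + exp(-2*t)]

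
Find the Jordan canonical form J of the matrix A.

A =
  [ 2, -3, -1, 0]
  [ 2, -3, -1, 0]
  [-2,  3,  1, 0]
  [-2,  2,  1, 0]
J_3(0) ⊕ J_1(0)

The characteristic polynomial is
  det(x·I − A) = x^4

Eigenvalues and multiplicities (the geometric multiplicity of λ is n − rank(A − λI), which equals the number of Jordan blocks for λ):
  λ = 0: algebraic multiplicity = 4, geometric multiplicity = 2

Determining the block sizes for each eigenvalue:
  λ = 0: with am = 4 and gm = 2, the partition is not yet determined (e.g. several partitions of 4 into 2 parts exist). Let N = A − (0)·I. Computing rank(N^1) = 2, rank(N^2) = 1, rank(N^3) = 0; the number of blocks of size ≥ j is rank(N^{j−1}) − rank(N^j), giving [2, 1, 1]. So we have 1 block(s) of size 3, 1 block(s) of size 1 → block sizes [3, 1]

Assembling the blocks gives a Jordan form
J =
  [0, 1, 0, 0]
  [0, 0, 1, 0]
  [0, 0, 0, 0]
  [0, 0, 0, 0]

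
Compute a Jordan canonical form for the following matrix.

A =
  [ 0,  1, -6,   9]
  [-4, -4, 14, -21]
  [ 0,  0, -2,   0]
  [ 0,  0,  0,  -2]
J_3(-2) ⊕ J_1(-2)

The characteristic polynomial is
  det(x·I − A) = x^4 + 8*x^3 + 24*x^2 + 32*x + 16 = (x + 2)^4

Eigenvalues and multiplicities (the geometric multiplicity of λ is n − rank(A − λI), which equals the number of Jordan blocks for λ):
  λ = -2: algebraic multiplicity = 4, geometric multiplicity = 2

Determining the block sizes for each eigenvalue:
  λ = -2: with am = 4 and gm = 2, the partition is not yet determined (e.g. several partitions of 4 into 2 parts exist). Let N = A − (-2)·I. Computing rank(N^1) = 2, rank(N^2) = 1, rank(N^3) = 0; the number of blocks of size ≥ j is rank(N^{j−1}) − rank(N^j), giving [2, 1, 1]. So we have 1 block(s) of size 3, 1 block(s) of size 1 → block sizes [3, 1]

Assembling the blocks gives a Jordan form
J =
  [-2,  1,  0,  0]
  [ 0, -2,  1,  0]
  [ 0,  0, -2,  0]
  [ 0,  0,  0, -2]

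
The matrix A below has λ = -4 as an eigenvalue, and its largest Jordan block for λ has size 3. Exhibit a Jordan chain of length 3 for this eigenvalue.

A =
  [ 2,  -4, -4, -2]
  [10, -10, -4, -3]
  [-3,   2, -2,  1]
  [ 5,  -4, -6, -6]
A Jordan chain for λ = -4 of length 3:
v_1 = (-2, -3, 1, -2)ᵀ
v_2 = (6, 10, -3, 5)ᵀ
v_3 = (1, 0, 0, 0)ᵀ

Let N = A − (-4)·I. We want v_3 with N^3 v_3 = 0 but N^2 v_3 ≠ 0; then v_{j-1} := N · v_j for j = 3, …, 2.

Pick v_3 = (1, 0, 0, 0)ᵀ.
Then v_2 = N · v_3 = (6, 10, -3, 5)ᵀ.
Then v_1 = N · v_2 = (-2, -3, 1, -2)ᵀ.

Sanity check: (A − (-4)·I) v_1 = (0, 0, 0, 0)ᵀ = 0. ✓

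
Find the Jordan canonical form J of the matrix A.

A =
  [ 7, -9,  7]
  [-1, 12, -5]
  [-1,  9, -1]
J_3(6)

The characteristic polynomial is
  det(x·I − A) = x^3 - 18*x^2 + 108*x - 216 = (x - 6)^3

Eigenvalues and multiplicities (the geometric multiplicity of λ is n − rank(A − λI), which equals the number of Jordan blocks for λ):
  λ = 6: algebraic multiplicity = 3, geometric multiplicity = 1

Determining the block sizes for each eigenvalue:
  λ = 6: one block (gm = 1), so the single block has size am = 3 → block sizes [3]

Assembling the blocks gives a Jordan form
J =
  [6, 1, 0]
  [0, 6, 1]
  [0, 0, 6]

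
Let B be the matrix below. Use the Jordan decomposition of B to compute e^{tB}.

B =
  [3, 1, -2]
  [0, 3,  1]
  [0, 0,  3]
e^{tB} =
  [exp(3*t), t*exp(3*t), t^2*exp(3*t)/2 - 2*t*exp(3*t)]
  [0, exp(3*t), t*exp(3*t)]
  [0, 0, exp(3*t)]

Strategy: write B = P · J · P⁻¹ where J is a Jordan canonical form, so e^{tB} = P · e^{tJ} · P⁻¹, and e^{tJ} can be computed block-by-block.

B has Jordan form
J =
  [3, 1, 0]
  [0, 3, 1]
  [0, 0, 3]
(up to reordering of blocks).

Per-block formulas:
  For a 3×3 Jordan block J_3(3): exp(t · J_3(3)) = e^(3t)·(I + t·N + (t^2/2)·N^2), where N is the 3×3 nilpotent shift.

After assembling e^{tJ} and conjugating by P, we get:

e^{tB} =
  [exp(3*t), t*exp(3*t), t^2*exp(3*t)/2 - 2*t*exp(3*t)]
  [0, exp(3*t), t*exp(3*t)]
  [0, 0, exp(3*t)]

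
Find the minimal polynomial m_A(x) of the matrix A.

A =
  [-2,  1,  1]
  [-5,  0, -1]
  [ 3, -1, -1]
x^3 + 3*x^2 + 3*x + 1

The characteristic polynomial is χ_A(x) = (x + 1)^3, so the eigenvalues are known. The minimal polynomial is
  m_A(x) = Π_λ (x − λ)^{k_λ}
where k_λ is the size of the *largest* Jordan block for λ (equivalently, the smallest k with (A − λI)^k v = 0 for every generalised eigenvector v of λ).

  λ = -1: largest Jordan block has size 3, contributing (x + 1)^3

So m_A(x) = (x + 1)^3 = x^3 + 3*x^2 + 3*x + 1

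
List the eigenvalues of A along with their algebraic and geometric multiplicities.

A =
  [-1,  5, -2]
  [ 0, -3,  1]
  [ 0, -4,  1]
λ = -1: alg = 3, geom = 1

Step 1 — factor the characteristic polynomial to read off the algebraic multiplicities:
  χ_A(x) = (x + 1)^3

Step 2 — compute geometric multiplicities via the rank-nullity identity g(λ) = n − rank(A − λI):
  rank(A − (-1)·I) = 2, so dim ker(A − (-1)·I) = n − 2 = 1

Summary:
  λ = -1: algebraic multiplicity = 3, geometric multiplicity = 1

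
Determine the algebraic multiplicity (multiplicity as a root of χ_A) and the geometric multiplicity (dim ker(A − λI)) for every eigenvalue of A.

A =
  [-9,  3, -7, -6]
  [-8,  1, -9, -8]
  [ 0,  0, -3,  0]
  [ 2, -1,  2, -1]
λ = -3: alg = 4, geom = 2

Step 1 — factor the characteristic polynomial to read off the algebraic multiplicities:
  χ_A(x) = (x + 3)^4

Step 2 — compute geometric multiplicities via the rank-nullity identity g(λ) = n − rank(A − λI):
  rank(A − (-3)·I) = 2, so dim ker(A − (-3)·I) = n − 2 = 2

Summary:
  λ = -3: algebraic multiplicity = 4, geometric multiplicity = 2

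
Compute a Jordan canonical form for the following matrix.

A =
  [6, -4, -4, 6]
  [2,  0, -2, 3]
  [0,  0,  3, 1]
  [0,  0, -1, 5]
J_1(2) ⊕ J_3(4)

The characteristic polynomial is
  det(x·I − A) = x^4 - 14*x^3 + 72*x^2 - 160*x + 128 = (x - 4)^3*(x - 2)

Eigenvalues and multiplicities (the geometric multiplicity of λ is n − rank(A − λI), which equals the number of Jordan blocks for λ):
  λ = 2: algebraic multiplicity = 1, geometric multiplicity = 1
  λ = 4: algebraic multiplicity = 3, geometric multiplicity = 1

Determining the block sizes for each eigenvalue:
  λ = 2: one block (gm = 1), so the single block has size am = 1 → block sizes [1]
  λ = 4: one block (gm = 1), so the single block has size am = 3 → block sizes [3]

Assembling the blocks gives a Jordan form
J =
  [2, 0, 0, 0]
  [0, 4, 1, 0]
  [0, 0, 4, 1]
  [0, 0, 0, 4]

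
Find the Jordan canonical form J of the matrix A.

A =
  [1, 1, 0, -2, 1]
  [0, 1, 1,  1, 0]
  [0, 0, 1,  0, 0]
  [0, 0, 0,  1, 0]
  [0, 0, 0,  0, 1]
J_3(1) ⊕ J_1(1) ⊕ J_1(1)

The characteristic polynomial is
  det(x·I − A) = x^5 - 5*x^4 + 10*x^3 - 10*x^2 + 5*x - 1 = (x - 1)^5

Eigenvalues and multiplicities (the geometric multiplicity of λ is n − rank(A − λI), which equals the number of Jordan blocks for λ):
  λ = 1: algebraic multiplicity = 5, geometric multiplicity = 3

Determining the block sizes for each eigenvalue:
  λ = 1: with am = 5 and gm = 3, the partition is not yet determined (e.g. several partitions of 5 into 3 parts exist). Let N = A − (1)·I. Computing rank(N^1) = 2, rank(N^2) = 1, rank(N^3) = 0; the number of blocks of size ≥ j is rank(N^{j−1}) − rank(N^j), giving [3, 1, 1]. So we have 1 block(s) of size 3, 2 block(s) of size 1 → block sizes [3, 1, 1]

Assembling the blocks gives a Jordan form
J =
  [1, 1, 0, 0, 0]
  [0, 1, 1, 0, 0]
  [0, 0, 1, 0, 0]
  [0, 0, 0, 1, 0]
  [0, 0, 0, 0, 1]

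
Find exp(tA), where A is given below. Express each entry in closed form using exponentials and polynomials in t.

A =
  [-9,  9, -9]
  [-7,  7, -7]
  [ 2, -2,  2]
e^{tA} =
  [1 - 9*t, 9*t, -9*t]
  [-7*t, 7*t + 1, -7*t]
  [2*t, -2*t, 2*t + 1]

Strategy: write A = P · J · P⁻¹ where J is a Jordan canonical form, so e^{tA} = P · e^{tJ} · P⁻¹, and e^{tJ} can be computed block-by-block.

A has Jordan form
J =
  [0, 1, 0]
  [0, 0, 0]
  [0, 0, 0]
(up to reordering of blocks).

Per-block formulas:
  For a 2×2 Jordan block J_2(0): exp(t · J_2(0)) = e^(0t)·(I + t·N), where N is the 2×2 nilpotent shift.
  For a 1×1 block at λ = 0: exp(t · [0]) = [e^(0t)].

After assembling e^{tJ} and conjugating by P, we get:

e^{tA} =
  [1 - 9*t, 9*t, -9*t]
  [-7*t, 7*t + 1, -7*t]
  [2*t, -2*t, 2*t + 1]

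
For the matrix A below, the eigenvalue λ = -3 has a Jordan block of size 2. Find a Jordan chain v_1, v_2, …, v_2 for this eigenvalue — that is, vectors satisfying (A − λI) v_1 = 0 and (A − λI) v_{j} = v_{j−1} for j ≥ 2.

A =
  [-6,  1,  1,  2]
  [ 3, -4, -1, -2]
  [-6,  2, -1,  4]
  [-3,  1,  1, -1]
A Jordan chain for λ = -3 of length 2:
v_1 = (-3, 3, -6, -3)ᵀ
v_2 = (1, 0, 0, 0)ᵀ

Let N = A − (-3)·I. We want v_2 with N^2 v_2 = 0 but N^1 v_2 ≠ 0; then v_{j-1} := N · v_j for j = 2, …, 2.

Pick v_2 = (1, 0, 0, 0)ᵀ.
Then v_1 = N · v_2 = (-3, 3, -6, -3)ᵀ.

Sanity check: (A − (-3)·I) v_1 = (0, 0, 0, 0)ᵀ = 0. ✓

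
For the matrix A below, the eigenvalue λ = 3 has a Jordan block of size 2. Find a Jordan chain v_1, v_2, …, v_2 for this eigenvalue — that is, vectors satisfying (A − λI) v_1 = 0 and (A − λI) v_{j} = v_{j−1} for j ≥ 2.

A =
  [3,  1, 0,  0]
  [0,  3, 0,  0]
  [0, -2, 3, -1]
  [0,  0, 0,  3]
A Jordan chain for λ = 3 of length 2:
v_1 = (1, 0, -2, 0)ᵀ
v_2 = (0, 1, 0, 0)ᵀ

Let N = A − (3)·I. We want v_2 with N^2 v_2 = 0 but N^1 v_2 ≠ 0; then v_{j-1} := N · v_j for j = 2, …, 2.

Pick v_2 = (0, 1, 0, 0)ᵀ.
Then v_1 = N · v_2 = (1, 0, -2, 0)ᵀ.

Sanity check: (A − (3)·I) v_1 = (0, 0, 0, 0)ᵀ = 0. ✓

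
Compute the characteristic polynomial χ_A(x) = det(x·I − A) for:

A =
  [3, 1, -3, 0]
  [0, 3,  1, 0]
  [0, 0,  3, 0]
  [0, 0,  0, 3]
x^4 - 12*x^3 + 54*x^2 - 108*x + 81

Expanding det(x·I − A) (e.g. by cofactor expansion or by noting that A is similar to its Jordan form J, which has the same characteristic polynomial as A) gives
  χ_A(x) = x^4 - 12*x^3 + 54*x^2 - 108*x + 81
which factors as (x - 3)^4. The eigenvalues (with algebraic multiplicities) are λ = 3 with multiplicity 4.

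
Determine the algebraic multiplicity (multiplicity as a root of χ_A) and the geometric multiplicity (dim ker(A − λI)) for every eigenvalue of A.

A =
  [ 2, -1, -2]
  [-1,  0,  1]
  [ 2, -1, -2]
λ = 0: alg = 3, geom = 1

Step 1 — factor the characteristic polynomial to read off the algebraic multiplicities:
  χ_A(x) = x^3

Step 2 — compute geometric multiplicities via the rank-nullity identity g(λ) = n − rank(A − λI):
  rank(A − (0)·I) = 2, so dim ker(A − (0)·I) = n − 2 = 1

Summary:
  λ = 0: algebraic multiplicity = 3, geometric multiplicity = 1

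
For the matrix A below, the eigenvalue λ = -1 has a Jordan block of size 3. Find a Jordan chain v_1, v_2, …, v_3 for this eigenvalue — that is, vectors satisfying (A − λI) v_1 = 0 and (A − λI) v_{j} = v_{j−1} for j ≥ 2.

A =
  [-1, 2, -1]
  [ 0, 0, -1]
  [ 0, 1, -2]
A Jordan chain for λ = -1 of length 3:
v_1 = (1, 0, 0)ᵀ
v_2 = (2, 1, 1)ᵀ
v_3 = (0, 1, 0)ᵀ

Let N = A − (-1)·I. We want v_3 with N^3 v_3 = 0 but N^2 v_3 ≠ 0; then v_{j-1} := N · v_j for j = 3, …, 2.

Pick v_3 = (0, 1, 0)ᵀ.
Then v_2 = N · v_3 = (2, 1, 1)ᵀ.
Then v_1 = N · v_2 = (1, 0, 0)ᵀ.

Sanity check: (A − (-1)·I) v_1 = (0, 0, 0)ᵀ = 0. ✓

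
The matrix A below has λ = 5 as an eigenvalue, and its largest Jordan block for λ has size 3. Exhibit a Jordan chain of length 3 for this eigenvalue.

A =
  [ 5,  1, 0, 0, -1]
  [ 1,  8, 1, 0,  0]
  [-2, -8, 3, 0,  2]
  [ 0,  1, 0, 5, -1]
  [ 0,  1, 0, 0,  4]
A Jordan chain for λ = 5 of length 3:
v_1 = (1, 1, -4, 1, 1)ᵀ
v_2 = (0, 1, -2, 0, 0)ᵀ
v_3 = (1, 0, 0, 0, 0)ᵀ

Let N = A − (5)·I. We want v_3 with N^3 v_3 = 0 but N^2 v_3 ≠ 0; then v_{j-1} := N · v_j for j = 3, …, 2.

Pick v_3 = (1, 0, 0, 0, 0)ᵀ.
Then v_2 = N · v_3 = (0, 1, -2, 0, 0)ᵀ.
Then v_1 = N · v_2 = (1, 1, -4, 1, 1)ᵀ.

Sanity check: (A − (5)·I) v_1 = (0, 0, 0, 0, 0)ᵀ = 0. ✓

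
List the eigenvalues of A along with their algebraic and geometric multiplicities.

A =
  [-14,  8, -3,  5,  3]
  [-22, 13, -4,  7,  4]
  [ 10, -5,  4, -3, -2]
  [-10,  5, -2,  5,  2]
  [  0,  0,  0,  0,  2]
λ = 2: alg = 5, geom = 3

Step 1 — factor the characteristic polynomial to read off the algebraic multiplicities:
  χ_A(x) = (x - 2)^5

Step 2 — compute geometric multiplicities via the rank-nullity identity g(λ) = n − rank(A − λI):
  rank(A − (2)·I) = 2, so dim ker(A − (2)·I) = n − 2 = 3

Summary:
  λ = 2: algebraic multiplicity = 5, geometric multiplicity = 3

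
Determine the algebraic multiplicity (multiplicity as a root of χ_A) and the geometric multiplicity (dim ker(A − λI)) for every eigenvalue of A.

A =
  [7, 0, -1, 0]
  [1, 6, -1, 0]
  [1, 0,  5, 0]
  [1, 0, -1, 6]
λ = 6: alg = 4, geom = 3

Step 1 — factor the characteristic polynomial to read off the algebraic multiplicities:
  χ_A(x) = (x - 6)^4

Step 2 — compute geometric multiplicities via the rank-nullity identity g(λ) = n − rank(A − λI):
  rank(A − (6)·I) = 1, so dim ker(A − (6)·I) = n − 1 = 3

Summary:
  λ = 6: algebraic multiplicity = 4, geometric multiplicity = 3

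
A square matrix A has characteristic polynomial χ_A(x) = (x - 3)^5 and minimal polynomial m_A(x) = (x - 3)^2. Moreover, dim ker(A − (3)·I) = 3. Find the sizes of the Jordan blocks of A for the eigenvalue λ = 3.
Block sizes for λ = 3: [2, 2, 1]

Step 1 — from the characteristic polynomial, algebraic multiplicity of λ = 3 is 5. From dim ker(A − (3)·I) = 3, there are exactly 3 Jordan blocks for λ = 3.
Step 2 — from the minimal polynomial, the factor (x − 3)^2 tells us the largest block for λ = 3 has size 2.
Step 3 — with total size 5, 3 blocks, and largest block 2, the block sizes (in nonincreasing order) are [2, 2, 1].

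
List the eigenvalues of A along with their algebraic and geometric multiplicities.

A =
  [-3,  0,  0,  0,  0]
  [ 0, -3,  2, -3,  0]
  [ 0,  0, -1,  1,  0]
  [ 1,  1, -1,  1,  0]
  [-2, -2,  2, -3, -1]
λ = -3: alg = 1, geom = 1; λ = -1: alg = 4, geom = 2

Step 1 — factor the characteristic polynomial to read off the algebraic multiplicities:
  χ_A(x) = (x + 1)^4*(x + 3)

Step 2 — compute geometric multiplicities via the rank-nullity identity g(λ) = n − rank(A − λI):
  rank(A − (-3)·I) = 4, so dim ker(A − (-3)·I) = n − 4 = 1
  rank(A − (-1)·I) = 3, so dim ker(A − (-1)·I) = n − 3 = 2

Summary:
  λ = -3: algebraic multiplicity = 1, geometric multiplicity = 1
  λ = -1: algebraic multiplicity = 4, geometric multiplicity = 2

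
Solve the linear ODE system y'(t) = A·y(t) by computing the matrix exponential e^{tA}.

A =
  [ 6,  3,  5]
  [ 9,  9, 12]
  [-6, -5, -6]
e^{tA} =
  [3*t^2*exp(3*t) + 3*t*exp(3*t) + exp(3*t), t^2*exp(3*t) + 3*t*exp(3*t), 3*t^2*exp(3*t) + 5*t*exp(3*t)]
  [9*t^2*exp(3*t)/2 + 9*t*exp(3*t), 3*t^2*exp(3*t)/2 + 6*t*exp(3*t) + exp(3*t), 9*t^2*exp(3*t)/2 + 12*t*exp(3*t)]
  [-9*t^2*exp(3*t)/2 - 6*t*exp(3*t), -3*t^2*exp(3*t)/2 - 5*t*exp(3*t), -9*t^2*exp(3*t)/2 - 9*t*exp(3*t) + exp(3*t)]

Strategy: write A = P · J · P⁻¹ where J is a Jordan canonical form, so e^{tA} = P · e^{tJ} · P⁻¹, and e^{tJ} can be computed block-by-block.

A has Jordan form
J =
  [3, 1, 0]
  [0, 3, 1]
  [0, 0, 3]
(up to reordering of blocks).

Per-block formulas:
  For a 3×3 Jordan block J_3(3): exp(t · J_3(3)) = e^(3t)·(I + t·N + (t^2/2)·N^2), where N is the 3×3 nilpotent shift.

After assembling e^{tJ} and conjugating by P, we get:

e^{tA} =
  [3*t^2*exp(3*t) + 3*t*exp(3*t) + exp(3*t), t^2*exp(3*t) + 3*t*exp(3*t), 3*t^2*exp(3*t) + 5*t*exp(3*t)]
  [9*t^2*exp(3*t)/2 + 9*t*exp(3*t), 3*t^2*exp(3*t)/2 + 6*t*exp(3*t) + exp(3*t), 9*t^2*exp(3*t)/2 + 12*t*exp(3*t)]
  [-9*t^2*exp(3*t)/2 - 6*t*exp(3*t), -3*t^2*exp(3*t)/2 - 5*t*exp(3*t), -9*t^2*exp(3*t)/2 - 9*t*exp(3*t) + exp(3*t)]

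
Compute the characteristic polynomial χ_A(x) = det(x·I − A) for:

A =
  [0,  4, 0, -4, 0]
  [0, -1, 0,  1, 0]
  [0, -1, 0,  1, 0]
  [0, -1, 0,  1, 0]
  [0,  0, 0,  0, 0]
x^5

Expanding det(x·I − A) (e.g. by cofactor expansion or by noting that A is similar to its Jordan form J, which has the same characteristic polynomial as A) gives
  χ_A(x) = x^5
which factors as x^5. The eigenvalues (with algebraic multiplicities) are λ = 0 with multiplicity 5.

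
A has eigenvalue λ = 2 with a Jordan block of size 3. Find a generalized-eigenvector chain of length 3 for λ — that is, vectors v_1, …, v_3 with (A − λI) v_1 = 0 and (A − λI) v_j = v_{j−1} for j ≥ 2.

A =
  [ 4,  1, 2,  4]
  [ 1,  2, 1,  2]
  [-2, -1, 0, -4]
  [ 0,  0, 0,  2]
A Jordan chain for λ = 2 of length 3:
v_1 = (1, 0, -1, 0)ᵀ
v_2 = (2, 1, -2, 0)ᵀ
v_3 = (1, 0, 0, 0)ᵀ

Let N = A − (2)·I. We want v_3 with N^3 v_3 = 0 but N^2 v_3 ≠ 0; then v_{j-1} := N · v_j for j = 3, …, 2.

Pick v_3 = (1, 0, 0, 0)ᵀ.
Then v_2 = N · v_3 = (2, 1, -2, 0)ᵀ.
Then v_1 = N · v_2 = (1, 0, -1, 0)ᵀ.

Sanity check: (A − (2)·I) v_1 = (0, 0, 0, 0)ᵀ = 0. ✓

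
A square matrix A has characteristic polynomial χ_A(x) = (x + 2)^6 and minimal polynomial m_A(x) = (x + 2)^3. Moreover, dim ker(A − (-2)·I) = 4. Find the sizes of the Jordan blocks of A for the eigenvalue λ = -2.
Block sizes for λ = -2: [3, 1, 1, 1]

Step 1 — from the characteristic polynomial, algebraic multiplicity of λ = -2 is 6. From dim ker(A − (-2)·I) = 4, there are exactly 4 Jordan blocks for λ = -2.
Step 2 — from the minimal polynomial, the factor (x + 2)^3 tells us the largest block for λ = -2 has size 3.
Step 3 — with total size 6, 4 blocks, and largest block 3, the block sizes (in nonincreasing order) are [3, 1, 1, 1].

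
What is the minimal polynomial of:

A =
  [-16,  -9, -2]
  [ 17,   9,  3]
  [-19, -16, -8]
x^3 + 15*x^2 + 75*x + 125

The characteristic polynomial is χ_A(x) = (x + 5)^3, so the eigenvalues are known. The minimal polynomial is
  m_A(x) = Π_λ (x − λ)^{k_λ}
where k_λ is the size of the *largest* Jordan block for λ (equivalently, the smallest k with (A − λI)^k v = 0 for every generalised eigenvector v of λ).

  λ = -5: largest Jordan block has size 3, contributing (x + 5)^3

So m_A(x) = (x + 5)^3 = x^3 + 15*x^2 + 75*x + 125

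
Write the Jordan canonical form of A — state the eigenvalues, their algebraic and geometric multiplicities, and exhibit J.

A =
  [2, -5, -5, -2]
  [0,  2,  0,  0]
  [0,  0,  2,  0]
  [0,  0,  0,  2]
J_2(2) ⊕ J_1(2) ⊕ J_1(2)

The characteristic polynomial is
  det(x·I − A) = x^4 - 8*x^3 + 24*x^2 - 32*x + 16 = (x - 2)^4

Eigenvalues and multiplicities (the geometric multiplicity of λ is n − rank(A − λI), which equals the number of Jordan blocks for λ):
  λ = 2: algebraic multiplicity = 4, geometric multiplicity = 3

Determining the block sizes for each eigenvalue:
  λ = 2: 3 blocks summing to 4 forces exactly one block of size 2 and the rest size 1 → block sizes [2, 1, 1]

Assembling the blocks gives a Jordan form
J =
  [2, 1, 0, 0]
  [0, 2, 0, 0]
  [0, 0, 2, 0]
  [0, 0, 0, 2]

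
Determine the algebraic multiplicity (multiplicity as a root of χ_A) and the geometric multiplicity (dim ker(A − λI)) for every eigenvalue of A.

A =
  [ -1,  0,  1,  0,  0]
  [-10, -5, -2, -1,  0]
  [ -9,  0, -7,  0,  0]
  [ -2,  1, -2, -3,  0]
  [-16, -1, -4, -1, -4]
λ = -4: alg = 5, geom = 3

Step 1 — factor the characteristic polynomial to read off the algebraic multiplicities:
  χ_A(x) = (x + 4)^5

Step 2 — compute geometric multiplicities via the rank-nullity identity g(λ) = n − rank(A − λI):
  rank(A − (-4)·I) = 2, so dim ker(A − (-4)·I) = n − 2 = 3

Summary:
  λ = -4: algebraic multiplicity = 5, geometric multiplicity = 3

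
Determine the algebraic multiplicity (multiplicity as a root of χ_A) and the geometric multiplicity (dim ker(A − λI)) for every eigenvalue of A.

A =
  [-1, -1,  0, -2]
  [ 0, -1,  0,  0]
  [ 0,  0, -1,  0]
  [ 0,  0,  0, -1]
λ = -1: alg = 4, geom = 3

Step 1 — factor the characteristic polynomial to read off the algebraic multiplicities:
  χ_A(x) = (x + 1)^4

Step 2 — compute geometric multiplicities via the rank-nullity identity g(λ) = n − rank(A − λI):
  rank(A − (-1)·I) = 1, so dim ker(A − (-1)·I) = n − 1 = 3

Summary:
  λ = -1: algebraic multiplicity = 4, geometric multiplicity = 3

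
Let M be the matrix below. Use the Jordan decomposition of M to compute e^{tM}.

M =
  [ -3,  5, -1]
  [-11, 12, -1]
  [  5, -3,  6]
e^{tM} =
  [2*t^2*exp(5*t) - 8*t*exp(5*t) + exp(5*t), -t^2*exp(5*t) + 5*t*exp(5*t), t^2*exp(5*t) - t*exp(5*t)]
  [3*t^2*exp(5*t) - 11*t*exp(5*t), -3*t^2*exp(5*t)/2 + 7*t*exp(5*t) + exp(5*t), 3*t^2*exp(5*t)/2 - t*exp(5*t)]
  [-t^2*exp(5*t) + 5*t*exp(5*t), t^2*exp(5*t)/2 - 3*t*exp(5*t), -t^2*exp(5*t)/2 + t*exp(5*t) + exp(5*t)]

Strategy: write M = P · J · P⁻¹ where J is a Jordan canonical form, so e^{tM} = P · e^{tJ} · P⁻¹, and e^{tJ} can be computed block-by-block.

M has Jordan form
J =
  [5, 1, 0]
  [0, 5, 1]
  [0, 0, 5]
(up to reordering of blocks).

Per-block formulas:
  For a 3×3 Jordan block J_3(5): exp(t · J_3(5)) = e^(5t)·(I + t·N + (t^2/2)·N^2), where N is the 3×3 nilpotent shift.

After assembling e^{tJ} and conjugating by P, we get:

e^{tM} =
  [2*t^2*exp(5*t) - 8*t*exp(5*t) + exp(5*t), -t^2*exp(5*t) + 5*t*exp(5*t), t^2*exp(5*t) - t*exp(5*t)]
  [3*t^2*exp(5*t) - 11*t*exp(5*t), -3*t^2*exp(5*t)/2 + 7*t*exp(5*t) + exp(5*t), 3*t^2*exp(5*t)/2 - t*exp(5*t)]
  [-t^2*exp(5*t) + 5*t*exp(5*t), t^2*exp(5*t)/2 - 3*t*exp(5*t), -t^2*exp(5*t)/2 + t*exp(5*t) + exp(5*t)]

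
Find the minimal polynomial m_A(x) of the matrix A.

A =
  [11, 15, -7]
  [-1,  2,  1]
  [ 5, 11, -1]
x^3 - 12*x^2 + 48*x - 64

The characteristic polynomial is χ_A(x) = (x - 4)^3, so the eigenvalues are known. The minimal polynomial is
  m_A(x) = Π_λ (x − λ)^{k_λ}
where k_λ is the size of the *largest* Jordan block for λ (equivalently, the smallest k with (A − λI)^k v = 0 for every generalised eigenvector v of λ).

  λ = 4: largest Jordan block has size 3, contributing (x − 4)^3

So m_A(x) = (x - 4)^3 = x^3 - 12*x^2 + 48*x - 64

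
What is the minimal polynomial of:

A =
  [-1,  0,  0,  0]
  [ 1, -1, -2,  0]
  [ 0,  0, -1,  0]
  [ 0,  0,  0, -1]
x^2 + 2*x + 1

The characteristic polynomial is χ_A(x) = (x + 1)^4, so the eigenvalues are known. The minimal polynomial is
  m_A(x) = Π_λ (x − λ)^{k_λ}
where k_λ is the size of the *largest* Jordan block for λ (equivalently, the smallest k with (A − λI)^k v = 0 for every generalised eigenvector v of λ).

  λ = -1: largest Jordan block has size 2, contributing (x + 1)^2

So m_A(x) = (x + 1)^2 = x^2 + 2*x + 1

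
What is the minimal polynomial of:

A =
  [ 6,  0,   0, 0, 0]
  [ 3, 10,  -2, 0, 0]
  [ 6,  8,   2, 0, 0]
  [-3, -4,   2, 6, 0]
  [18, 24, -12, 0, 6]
x^2 - 12*x + 36

The characteristic polynomial is χ_A(x) = (x - 6)^5, so the eigenvalues are known. The minimal polynomial is
  m_A(x) = Π_λ (x − λ)^{k_λ}
where k_λ is the size of the *largest* Jordan block for λ (equivalently, the smallest k with (A − λI)^k v = 0 for every generalised eigenvector v of λ).

  λ = 6: largest Jordan block has size 2, contributing (x − 6)^2

So m_A(x) = (x - 6)^2 = x^2 - 12*x + 36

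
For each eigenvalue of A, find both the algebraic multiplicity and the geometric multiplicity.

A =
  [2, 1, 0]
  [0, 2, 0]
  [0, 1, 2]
λ = 2: alg = 3, geom = 2

Step 1 — factor the characteristic polynomial to read off the algebraic multiplicities:
  χ_A(x) = (x - 2)^3

Step 2 — compute geometric multiplicities via the rank-nullity identity g(λ) = n − rank(A − λI):
  rank(A − (2)·I) = 1, so dim ker(A − (2)·I) = n − 1 = 2

Summary:
  λ = 2: algebraic multiplicity = 3, geometric multiplicity = 2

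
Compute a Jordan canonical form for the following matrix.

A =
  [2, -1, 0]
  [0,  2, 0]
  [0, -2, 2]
J_2(2) ⊕ J_1(2)

The characteristic polynomial is
  det(x·I − A) = x^3 - 6*x^2 + 12*x - 8 = (x - 2)^3

Eigenvalues and multiplicities (the geometric multiplicity of λ is n − rank(A − λI), which equals the number of Jordan blocks for λ):
  λ = 2: algebraic multiplicity = 3, geometric multiplicity = 2

Determining the block sizes for each eigenvalue:
  λ = 2: 2 blocks summing to 3 forces exactly one block of size 2 and the rest size 1 → block sizes [2, 1]

Assembling the blocks gives a Jordan form
J =
  [2, 1, 0]
  [0, 2, 0]
  [0, 0, 2]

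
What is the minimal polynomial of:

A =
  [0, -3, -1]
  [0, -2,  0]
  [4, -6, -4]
x^2 + 4*x + 4

The characteristic polynomial is χ_A(x) = (x + 2)^3, so the eigenvalues are known. The minimal polynomial is
  m_A(x) = Π_λ (x − λ)^{k_λ}
where k_λ is the size of the *largest* Jordan block for λ (equivalently, the smallest k with (A − λI)^k v = 0 for every generalised eigenvector v of λ).

  λ = -2: largest Jordan block has size 2, contributing (x + 2)^2

So m_A(x) = (x + 2)^2 = x^2 + 4*x + 4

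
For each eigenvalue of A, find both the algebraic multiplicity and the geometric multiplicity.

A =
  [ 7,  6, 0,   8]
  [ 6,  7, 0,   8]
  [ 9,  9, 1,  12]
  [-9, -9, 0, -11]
λ = 1: alg = 4, geom = 3

Step 1 — factor the characteristic polynomial to read off the algebraic multiplicities:
  χ_A(x) = (x - 1)^4

Step 2 — compute geometric multiplicities via the rank-nullity identity g(λ) = n − rank(A − λI):
  rank(A − (1)·I) = 1, so dim ker(A − (1)·I) = n − 1 = 3

Summary:
  λ = 1: algebraic multiplicity = 4, geometric multiplicity = 3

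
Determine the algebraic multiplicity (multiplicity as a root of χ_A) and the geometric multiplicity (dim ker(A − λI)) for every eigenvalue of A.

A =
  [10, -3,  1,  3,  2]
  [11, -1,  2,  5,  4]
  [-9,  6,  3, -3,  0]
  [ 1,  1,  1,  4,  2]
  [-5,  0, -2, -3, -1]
λ = 3: alg = 5, geom = 3

Step 1 — factor the characteristic polynomial to read off the algebraic multiplicities:
  χ_A(x) = (x - 3)^5

Step 2 — compute geometric multiplicities via the rank-nullity identity g(λ) = n − rank(A − λI):
  rank(A − (3)·I) = 2, so dim ker(A − (3)·I) = n − 2 = 3

Summary:
  λ = 3: algebraic multiplicity = 5, geometric multiplicity = 3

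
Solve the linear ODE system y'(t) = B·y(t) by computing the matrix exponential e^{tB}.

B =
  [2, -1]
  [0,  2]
e^{tB} =
  [exp(2*t), -t*exp(2*t)]
  [0, exp(2*t)]

Strategy: write B = P · J · P⁻¹ where J is a Jordan canonical form, so e^{tB} = P · e^{tJ} · P⁻¹, and e^{tJ} can be computed block-by-block.

B has Jordan form
J =
  [2, 1]
  [0, 2]
(up to reordering of blocks).

Per-block formulas:
  For a 2×2 Jordan block J_2(2): exp(t · J_2(2)) = e^(2t)·(I + t·N), where N is the 2×2 nilpotent shift.

After assembling e^{tJ} and conjugating by P, we get:

e^{tB} =
  [exp(2*t), -t*exp(2*t)]
  [0, exp(2*t)]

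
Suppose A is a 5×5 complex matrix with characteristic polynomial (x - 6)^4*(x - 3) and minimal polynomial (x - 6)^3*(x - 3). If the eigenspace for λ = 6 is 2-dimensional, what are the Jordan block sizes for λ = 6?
Block sizes for λ = 6: [3, 1]

Step 1 — from the characteristic polynomial, algebraic multiplicity of λ = 6 is 4. From dim ker(A − (6)·I) = 2, there are exactly 2 Jordan blocks for λ = 6.
Step 2 — from the minimal polynomial, the factor (x − 6)^3 tells us the largest block for λ = 6 has size 3.
Step 3 — with total size 4, 2 blocks, and largest block 3, the block sizes (in nonincreasing order) are [3, 1].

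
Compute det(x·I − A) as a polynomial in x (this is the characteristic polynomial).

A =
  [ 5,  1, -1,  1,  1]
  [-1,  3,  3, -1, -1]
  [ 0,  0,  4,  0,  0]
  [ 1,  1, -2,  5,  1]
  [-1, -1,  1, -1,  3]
x^5 - 20*x^4 + 160*x^3 - 640*x^2 + 1280*x - 1024

Expanding det(x·I − A) (e.g. by cofactor expansion or by noting that A is similar to its Jordan form J, which has the same characteristic polynomial as A) gives
  χ_A(x) = x^5 - 20*x^4 + 160*x^3 - 640*x^2 + 1280*x - 1024
which factors as (x - 4)^5. The eigenvalues (with algebraic multiplicities) are λ = 4 with multiplicity 5.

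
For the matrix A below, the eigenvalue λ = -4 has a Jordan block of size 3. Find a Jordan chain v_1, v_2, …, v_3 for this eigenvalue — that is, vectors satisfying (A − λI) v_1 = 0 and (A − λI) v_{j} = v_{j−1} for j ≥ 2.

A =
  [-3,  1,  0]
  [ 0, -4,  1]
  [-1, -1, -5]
A Jordan chain for λ = -4 of length 3:
v_1 = (1, -1, 0)ᵀ
v_2 = (1, 0, -1)ᵀ
v_3 = (1, 0, 0)ᵀ

Let N = A − (-4)·I. We want v_3 with N^3 v_3 = 0 but N^2 v_3 ≠ 0; then v_{j-1} := N · v_j for j = 3, …, 2.

Pick v_3 = (1, 0, 0)ᵀ.
Then v_2 = N · v_3 = (1, 0, -1)ᵀ.
Then v_1 = N · v_2 = (1, -1, 0)ᵀ.

Sanity check: (A − (-4)·I) v_1 = (0, 0, 0)ᵀ = 0. ✓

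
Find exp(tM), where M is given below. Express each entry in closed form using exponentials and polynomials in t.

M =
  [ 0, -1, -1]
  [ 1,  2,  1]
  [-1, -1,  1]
e^{tM} =
  [t^2*exp(t)/2 - t*exp(t) + exp(t), t^2*exp(t)/2 - t*exp(t), -t*exp(t)]
  [-t^2*exp(t)/2 + t*exp(t), -t^2*exp(t)/2 + t*exp(t) + exp(t), t*exp(t)]
  [-t*exp(t), -t*exp(t), exp(t)]

Strategy: write M = P · J · P⁻¹ where J is a Jordan canonical form, so e^{tM} = P · e^{tJ} · P⁻¹, and e^{tJ} can be computed block-by-block.

M has Jordan form
J =
  [1, 1, 0]
  [0, 1, 1]
  [0, 0, 1]
(up to reordering of blocks).

Per-block formulas:
  For a 3×3 Jordan block J_3(1): exp(t · J_3(1)) = e^(1t)·(I + t·N + (t^2/2)·N^2), where N is the 3×3 nilpotent shift.

After assembling e^{tJ} and conjugating by P, we get:

e^{tM} =
  [t^2*exp(t)/2 - t*exp(t) + exp(t), t^2*exp(t)/2 - t*exp(t), -t*exp(t)]
  [-t^2*exp(t)/2 + t*exp(t), -t^2*exp(t)/2 + t*exp(t) + exp(t), t*exp(t)]
  [-t*exp(t), -t*exp(t), exp(t)]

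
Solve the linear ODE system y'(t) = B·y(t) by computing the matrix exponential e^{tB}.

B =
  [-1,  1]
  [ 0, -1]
e^{tB} =
  [exp(-t), t*exp(-t)]
  [0, exp(-t)]

Strategy: write B = P · J · P⁻¹ where J is a Jordan canonical form, so e^{tB} = P · e^{tJ} · P⁻¹, and e^{tJ} can be computed block-by-block.

B has Jordan form
J =
  [-1,  1]
  [ 0, -1]
(up to reordering of blocks).

Per-block formulas:
  For a 2×2 Jordan block J_2(-1): exp(t · J_2(-1)) = e^(-1t)·(I + t·N), where N is the 2×2 nilpotent shift.

After assembling e^{tJ} and conjugating by P, we get:

e^{tB} =
  [exp(-t), t*exp(-t)]
  [0, exp(-t)]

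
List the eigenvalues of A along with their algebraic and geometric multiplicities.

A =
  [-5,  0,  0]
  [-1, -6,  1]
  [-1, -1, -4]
λ = -5: alg = 3, geom = 2

Step 1 — factor the characteristic polynomial to read off the algebraic multiplicities:
  χ_A(x) = (x + 5)^3

Step 2 — compute geometric multiplicities via the rank-nullity identity g(λ) = n − rank(A − λI):
  rank(A − (-5)·I) = 1, so dim ker(A − (-5)·I) = n − 1 = 2

Summary:
  λ = -5: algebraic multiplicity = 3, geometric multiplicity = 2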